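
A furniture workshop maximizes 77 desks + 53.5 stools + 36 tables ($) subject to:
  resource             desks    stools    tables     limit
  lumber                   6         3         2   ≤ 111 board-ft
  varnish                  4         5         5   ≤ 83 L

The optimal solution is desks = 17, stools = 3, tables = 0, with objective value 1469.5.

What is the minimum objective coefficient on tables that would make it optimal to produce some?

Check each constraint at x*: lumber 111/111 (tight); varnish 83/83 (tight).
From A_Bᵀ y = c: 6·y_lumber + 4·y_varnish = 77; 3·y_lumber + 5·y_varnish = 53.5.
→ y_lumber = 9.5 and y_varnish = 5.
tables enters the basis when its profit ≥ yᵀa₃ = 9.5·2 + 5·5 = 44.

44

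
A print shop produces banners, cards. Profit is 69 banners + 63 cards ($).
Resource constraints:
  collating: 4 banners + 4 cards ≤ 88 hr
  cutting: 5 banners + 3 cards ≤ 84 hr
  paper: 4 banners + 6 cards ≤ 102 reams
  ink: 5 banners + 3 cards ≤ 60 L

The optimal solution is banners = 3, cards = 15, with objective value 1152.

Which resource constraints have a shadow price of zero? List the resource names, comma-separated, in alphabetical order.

collating: 72/88 (slack 16)
cutting: 60/84 (slack 24)
paper: 102/102 (binding)
ink: 60/60 (binding)
By complementary slackness, a constraint with positive slack has shadow price 0 → collating, cutting.

collating, cutting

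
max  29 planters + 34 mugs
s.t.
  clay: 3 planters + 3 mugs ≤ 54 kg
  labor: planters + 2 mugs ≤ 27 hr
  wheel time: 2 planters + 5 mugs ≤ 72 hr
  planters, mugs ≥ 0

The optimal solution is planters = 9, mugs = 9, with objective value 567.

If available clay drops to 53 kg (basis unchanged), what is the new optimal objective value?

559

At the optimum: clay uses 54 of 54 (binding); labor uses 27 of 27 (binding); wheel time uses 63 of 72 (slack = 9).
Slack constraints have shadow price 0 (complementary slackness).
From A_Bᵀ y = c: 3·y_clay + 1·y_labor = 29; 3·y_clay + 2·y_labor = 34.
Solving: y_clay = 8, y_labor = 5.
Δz = y_clay·Δb = 8 × (-1) = -8, so new z* = 567 − 8 = 559.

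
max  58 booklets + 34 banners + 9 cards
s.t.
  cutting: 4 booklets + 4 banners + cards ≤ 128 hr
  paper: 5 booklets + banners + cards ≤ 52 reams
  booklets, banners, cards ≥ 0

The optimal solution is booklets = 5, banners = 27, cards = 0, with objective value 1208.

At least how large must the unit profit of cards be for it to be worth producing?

At the optimum: cutting uses 128 of 128 (binding); paper uses 52 of 52 (binding).
Dual feasibility on the basic columns requires 4·y_cutting + 5·y_paper = 58, 4·y_cutting + 1·y_paper = 34.
→ y_cutting = 7 and y_paper = 6.
cards enters the basis when its profit ≥ yᵀa₃ = 7·1 + 6·1 = 13.

13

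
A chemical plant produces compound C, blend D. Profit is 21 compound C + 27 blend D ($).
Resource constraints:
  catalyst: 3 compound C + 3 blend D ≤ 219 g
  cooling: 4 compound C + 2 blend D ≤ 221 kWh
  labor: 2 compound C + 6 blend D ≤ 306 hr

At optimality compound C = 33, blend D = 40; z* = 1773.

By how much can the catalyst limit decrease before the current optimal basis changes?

66

Binding constraints: catalyst, labor. The basis is B = [[3,3],[2,6]] with det 12.
Per unit decrease in catalyst, x* moves by d = (-0.5, 0.1667).
The basis stays optimal until compound C reaches 0; allowable decrease = 66 g.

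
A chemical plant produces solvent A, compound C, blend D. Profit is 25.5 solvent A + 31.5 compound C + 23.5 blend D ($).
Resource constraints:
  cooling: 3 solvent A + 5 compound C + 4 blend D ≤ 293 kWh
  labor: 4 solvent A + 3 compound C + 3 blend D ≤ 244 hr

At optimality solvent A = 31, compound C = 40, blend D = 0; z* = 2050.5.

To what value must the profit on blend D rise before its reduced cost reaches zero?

Both cooling and labor are binding at x*.
The binding rows give the dual system: 3·y_cooling + 4·y_labor = 25.5 and 5·y_cooling + 3·y_labor = 31.5.
Solving: y_cooling = 4.5, y_labor = 3.
blend D enters the basis when its profit ≥ yᵀa₃ = 4.5·4 + 3·3 = 27.

27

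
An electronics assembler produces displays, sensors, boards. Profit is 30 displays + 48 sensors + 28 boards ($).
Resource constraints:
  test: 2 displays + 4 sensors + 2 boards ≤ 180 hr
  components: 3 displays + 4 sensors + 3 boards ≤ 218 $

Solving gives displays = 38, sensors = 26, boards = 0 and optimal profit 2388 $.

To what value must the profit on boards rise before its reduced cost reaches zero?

Check each constraint at x*: test 180/180 (tight); components 218/218 (tight).
From A_Bᵀ y = c: 2·y_test + 3·y_components = 30; 4·y_test + 4·y_components = 48.
Solving: y_test = 6, y_components = 6.
boards enters the basis when its profit ≥ yᵀa₃ = 6·2 + 6·3 = 30.

30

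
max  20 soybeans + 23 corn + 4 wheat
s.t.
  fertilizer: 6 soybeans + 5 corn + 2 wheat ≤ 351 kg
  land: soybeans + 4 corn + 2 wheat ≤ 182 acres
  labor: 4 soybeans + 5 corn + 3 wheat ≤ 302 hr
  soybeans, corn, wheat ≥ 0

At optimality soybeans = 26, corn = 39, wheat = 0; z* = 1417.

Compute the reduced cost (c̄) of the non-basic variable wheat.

-6

Check each constraint at x*: fertilizer 351/351 (tight); land 182/182 (tight); labor 299/302 (slack 3).
By complementary slackness, y = 0 for the non-binding constraint.
The binding rows give the dual system: 6·y_fertilizer + 1·y_land = 20 and 5·y_fertilizer + 4·y_land = 23.
Solving: y_fertilizer = 3, y_land = 2.
Reduced cost of wheat: c₃ − yᵀa₃ = 4 − (3·2 + 2·2) = 4 − 10 = -6.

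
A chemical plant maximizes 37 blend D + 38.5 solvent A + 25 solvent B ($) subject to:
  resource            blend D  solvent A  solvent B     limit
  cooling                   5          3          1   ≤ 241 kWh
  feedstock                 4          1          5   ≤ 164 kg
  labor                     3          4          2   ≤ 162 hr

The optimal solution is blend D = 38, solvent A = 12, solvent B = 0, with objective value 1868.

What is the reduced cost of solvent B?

-5.5

At the optimum: cooling uses 226 of 241 (slack = 15); feedstock uses 164 of 164 (binding); labor uses 162 of 162 (binding).
Since cooling is not tight, its dual is 0.
From A_Bᵀ y = c: 4·y_feedstock + 3·y_labor = 37; 1·y_feedstock + 4·y_labor = 38.5.
→ y_feedstock = 2.5 and y_labor = 9.
Reduced cost of solvent B: c₃ − yᵀa₃ = 25 − (2.5·5 + 9·2) = 25 − 30.5 = -5.5.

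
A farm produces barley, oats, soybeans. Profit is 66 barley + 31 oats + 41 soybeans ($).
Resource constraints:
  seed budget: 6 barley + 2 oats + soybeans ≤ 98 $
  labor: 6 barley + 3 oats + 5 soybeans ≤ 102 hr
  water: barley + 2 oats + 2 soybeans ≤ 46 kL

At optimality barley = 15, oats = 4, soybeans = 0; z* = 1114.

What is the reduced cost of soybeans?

Check each constraint at x*: seed budget 98/98 (tight); labor 102/102 (tight); water 23/46 (slack 23).
Slack constraints have shadow price 0 (complementary slackness).
From A_Bᵀ y = c: 6·y_seed budget + 6·y_labor = 66; 2·y_seed budget + 3·y_labor = 31.
Solving: y_seed budget = 2, y_labor = 9.
Reduced cost of soybeans: c₃ − yᵀa₃ = 41 − (2·1 + 9·5) = 41 − 47 = -6.

-6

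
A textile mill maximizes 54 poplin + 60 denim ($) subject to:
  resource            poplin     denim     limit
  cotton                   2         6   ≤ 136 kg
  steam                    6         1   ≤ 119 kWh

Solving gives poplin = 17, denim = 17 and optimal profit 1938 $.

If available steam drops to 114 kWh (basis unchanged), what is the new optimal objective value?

At the optimum: cotton uses 136 of 136 (binding); steam uses 119 of 119 (binding).
The binding rows give the dual system: 2·y_cotton + 6·y_steam = 54 and 6·y_cotton + 1·y_steam = 60.
Solving: y_cotton = 9, y_steam = 6.
Δz = y_steam·Δb = 6 × (-5) = -30, so new z* = 1938 − 30 = 1908.

1908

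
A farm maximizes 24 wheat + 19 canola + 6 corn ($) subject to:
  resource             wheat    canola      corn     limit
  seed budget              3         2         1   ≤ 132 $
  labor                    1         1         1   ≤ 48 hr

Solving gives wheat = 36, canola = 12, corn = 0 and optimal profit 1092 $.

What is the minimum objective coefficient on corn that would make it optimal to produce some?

Check each constraint at x*: seed budget 132/132 (tight); labor 48/48 (tight).
From A_Bᵀ y = c: 3·y_seed budget + 1·y_labor = 24; 2·y_seed budget + 1·y_labor = 19.
This yields shadow prices y_seed budget = 5, y_labor = 9.
corn enters the basis when its profit ≥ yᵀa₃ = 5·1 + 9·1 = 14.

14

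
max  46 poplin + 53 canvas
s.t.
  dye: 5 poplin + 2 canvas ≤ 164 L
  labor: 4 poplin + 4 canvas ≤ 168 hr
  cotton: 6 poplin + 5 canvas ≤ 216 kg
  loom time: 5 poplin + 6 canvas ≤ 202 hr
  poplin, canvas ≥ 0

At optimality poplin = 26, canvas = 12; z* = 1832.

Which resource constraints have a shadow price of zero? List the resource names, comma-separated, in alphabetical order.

dye: 154/164 (slack 10)
labor: 152/168 (slack 16)
cotton: 216/216 (binding)
loom time: 202/202 (binding)
By complementary slackness, a constraint with positive slack has shadow price 0 → dye, labor.

dye, labor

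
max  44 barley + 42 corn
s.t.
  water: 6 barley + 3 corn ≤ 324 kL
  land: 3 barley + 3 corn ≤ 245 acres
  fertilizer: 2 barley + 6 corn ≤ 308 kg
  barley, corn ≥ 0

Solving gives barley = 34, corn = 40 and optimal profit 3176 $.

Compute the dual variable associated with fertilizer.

Binding: water and fertilizer. Non-binding: land (23 unused).
Since land is not tight, its dual is 0.
From A_Bᵀ y = c: 6·y_water + 2·y_fertilizer = 44; 3·y_water + 6·y_fertilizer = 42.
→ y_water = 6 and y_fertilizer = 4.
Shadow price of fertilizer = 4.

4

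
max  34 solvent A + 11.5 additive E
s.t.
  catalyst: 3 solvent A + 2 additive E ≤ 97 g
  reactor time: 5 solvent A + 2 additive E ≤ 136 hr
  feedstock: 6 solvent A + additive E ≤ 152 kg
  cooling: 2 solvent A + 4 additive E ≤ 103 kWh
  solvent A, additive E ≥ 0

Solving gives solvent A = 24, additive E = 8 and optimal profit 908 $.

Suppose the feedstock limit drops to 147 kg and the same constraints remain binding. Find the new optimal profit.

900.5

Check each constraint at x*: catalyst 88/97 (slack 9); reactor time 136/136 (tight); feedstock 152/152 (tight); cooling 80/103 (slack 23).
Slack constraints have shadow price 0 (complementary slackness).
The binding rows give the dual system: 5·y_reactor time + 6·y_feedstock = 34 and 2·y_reactor time + 1·y_feedstock = 11.5.
→ y_reactor time = 5 and y_feedstock = 1.5.
Δz = y_feedstock·Δb = 1.5 × (-5) = -7.5, so new z* = 908 − 7.5 = 900.5.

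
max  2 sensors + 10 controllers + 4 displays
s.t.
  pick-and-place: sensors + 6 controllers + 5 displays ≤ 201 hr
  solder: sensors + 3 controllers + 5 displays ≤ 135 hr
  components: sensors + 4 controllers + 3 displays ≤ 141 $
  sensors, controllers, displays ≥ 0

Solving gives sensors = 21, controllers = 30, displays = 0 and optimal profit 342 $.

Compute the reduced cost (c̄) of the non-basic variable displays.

-4

Binding: pick-and-place and components. Non-binding: solder (24 unused).
Slack constraints have shadow price 0 (complementary slackness).
From A_Bᵀ y = c: 1·y_pick-and-place + 1·y_components = 2; 6·y_pick-and-place + 4·y_components = 10.
Solving: y_pick-and-place = 1, y_components = 1.
Reduced cost of displays: c₃ − yᵀa₃ = 4 − (1·5 + 1·3) = 4 − 8 = -4.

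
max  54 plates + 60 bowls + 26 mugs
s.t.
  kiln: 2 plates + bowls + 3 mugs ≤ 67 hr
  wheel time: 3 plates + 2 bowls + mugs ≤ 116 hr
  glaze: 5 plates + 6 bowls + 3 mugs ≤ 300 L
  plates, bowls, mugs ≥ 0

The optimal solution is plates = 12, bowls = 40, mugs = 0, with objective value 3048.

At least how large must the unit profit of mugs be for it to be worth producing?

Check each constraint at x*: kiln 64/67 (slack 3); wheel time 116/116 (tight); glaze 300/300 (tight).
Since kiln is not tight, its dual is 0.
Dual feasibility on the basic columns requires 3·y_wheel time + 5·y_glaze = 54, 2·y_wheel time + 6·y_glaze = 60.
This yields shadow prices y_wheel time = 3, y_glaze = 9.
mugs enters the basis when its profit ≥ yᵀa₃ = 3·1 + 9·3 = 30.

30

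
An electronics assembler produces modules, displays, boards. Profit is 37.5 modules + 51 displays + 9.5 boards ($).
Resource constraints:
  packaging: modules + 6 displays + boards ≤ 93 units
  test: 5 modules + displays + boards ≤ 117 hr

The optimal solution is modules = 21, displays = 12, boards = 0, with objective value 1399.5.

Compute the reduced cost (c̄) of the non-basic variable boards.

-4

Check each constraint at x*: packaging 93/93 (tight); test 117/117 (tight).
Dual feasibility on the basic columns requires 1·y_packaging + 5·y_test = 37.5, 6·y_packaging + 1·y_test = 51.
This yields shadow prices y_packaging = 7.5, y_test = 6.
Reduced cost of boards: c₃ − yᵀa₃ = 9.5 − (7.5·1 + 6·1) = 9.5 − 13.5 = -4.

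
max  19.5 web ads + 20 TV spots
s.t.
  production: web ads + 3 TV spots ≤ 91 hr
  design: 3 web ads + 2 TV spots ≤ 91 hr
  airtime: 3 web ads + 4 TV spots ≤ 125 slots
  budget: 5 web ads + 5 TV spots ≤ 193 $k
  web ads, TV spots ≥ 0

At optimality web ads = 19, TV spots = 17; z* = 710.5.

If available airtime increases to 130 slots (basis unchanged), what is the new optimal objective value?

Check each constraint at x*: production 70/91 (slack 21); design 91/91 (tight); airtime 125/125 (tight); budget 180/193 (slack 13).
Since production, budget are not tight, their duals are 0.
The binding rows give the dual system: 3·y_design + 3·y_airtime = 19.5 and 2·y_design + 4·y_airtime = 20.
→ y_design = 3 and y_airtime = 3.5.
Δz = y_airtime·Δb = 3.5 × (5) = 17.5, so new z* = 710.5 + 17.5 = 728.

728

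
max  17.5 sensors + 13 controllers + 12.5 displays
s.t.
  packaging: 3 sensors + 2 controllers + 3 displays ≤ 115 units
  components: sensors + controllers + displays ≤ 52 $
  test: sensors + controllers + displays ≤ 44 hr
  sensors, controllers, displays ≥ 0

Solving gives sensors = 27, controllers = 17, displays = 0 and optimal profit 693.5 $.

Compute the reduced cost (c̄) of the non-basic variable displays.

-5

Check each constraint at x*: packaging 115/115 (tight); components 44/52 (slack 8); test 44/44 (tight).
Since components is not tight, its dual is 0.
Dual feasibility on the basic columns requires 3·y_packaging + 1·y_test = 17.5, 2·y_packaging + 1·y_test = 13.
Solving: y_packaging = 4.5, y_test = 4.
Reduced cost of displays: c₃ − yᵀa₃ = 12.5 − (4.5·3 + 4·1) = 12.5 − 17.5 = -5.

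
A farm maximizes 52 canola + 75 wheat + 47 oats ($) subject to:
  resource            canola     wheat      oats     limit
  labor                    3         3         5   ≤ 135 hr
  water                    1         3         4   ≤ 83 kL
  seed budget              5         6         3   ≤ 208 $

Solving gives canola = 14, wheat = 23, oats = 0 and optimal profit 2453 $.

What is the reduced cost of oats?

At the optimum: labor uses 111 of 135 (slack = 24); water uses 83 of 83 (binding); seed budget uses 208 of 208 (binding).
Since labor is not tight, its dual is 0.
Dual feasibility on the basic columns requires 1·y_water + 5·y_seed budget = 52, 3·y_water + 6·y_seed budget = 75.
Solving: y_water = 7, y_seed budget = 9.
Reduced cost of oats: c₃ − yᵀa₃ = 47 − (7·4 + 9·3) = 47 − 55 = -8.

-8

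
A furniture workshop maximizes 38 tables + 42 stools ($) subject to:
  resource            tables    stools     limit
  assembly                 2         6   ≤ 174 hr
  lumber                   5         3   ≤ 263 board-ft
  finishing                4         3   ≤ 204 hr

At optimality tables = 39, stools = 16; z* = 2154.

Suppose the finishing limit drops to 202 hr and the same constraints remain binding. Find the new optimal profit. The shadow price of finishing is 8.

Δb = -2, so new z* = 2154 + (8)·(-2) = 2154 − 16 = 2138.

2138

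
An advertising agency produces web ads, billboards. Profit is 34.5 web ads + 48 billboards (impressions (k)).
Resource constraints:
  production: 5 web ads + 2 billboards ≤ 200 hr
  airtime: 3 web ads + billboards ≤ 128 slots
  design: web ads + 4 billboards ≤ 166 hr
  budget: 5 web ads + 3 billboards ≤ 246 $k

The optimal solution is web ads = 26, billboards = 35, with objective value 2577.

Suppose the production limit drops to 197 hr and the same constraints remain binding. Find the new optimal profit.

Binding: production and design. Non-binding: airtime (15 unused), budget (11 unused).
Since airtime, budget are not tight, their duals are 0.
From A_Bᵀ y = c: 5·y_production + 1·y_design = 34.5; 2·y_production + 4·y_design = 48.
This yields shadow prices y_production = 5, y_design = 9.5.
Δz = y_production·Δb = 5 × (-3) = -15, so new z* = 2577 − 15 = 2562.

2562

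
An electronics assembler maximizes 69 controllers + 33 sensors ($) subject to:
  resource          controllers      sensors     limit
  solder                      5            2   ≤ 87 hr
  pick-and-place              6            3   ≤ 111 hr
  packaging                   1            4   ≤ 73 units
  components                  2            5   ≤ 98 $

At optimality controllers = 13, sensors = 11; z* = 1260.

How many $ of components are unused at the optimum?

17

components used = 2·13 + 5·11 = 81; slack = 98 − 81 = 17.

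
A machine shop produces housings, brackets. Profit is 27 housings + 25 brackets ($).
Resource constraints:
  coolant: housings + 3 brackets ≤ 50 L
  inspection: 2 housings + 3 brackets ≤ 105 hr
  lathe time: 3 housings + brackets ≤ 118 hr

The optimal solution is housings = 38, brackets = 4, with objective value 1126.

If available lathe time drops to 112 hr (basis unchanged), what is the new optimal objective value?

1084

Check each constraint at x*: coolant 50/50 (tight); inspection 88/105 (slack 17); lathe time 118/118 (tight).
Since inspection is not tight, its dual is 0.
Dual feasibility on the basic columns requires 1·y_coolant + 3·y_lathe time = 27, 3·y_coolant + 1·y_lathe time = 25.
This yields shadow prices y_coolant = 6, y_lathe time = 7.
Δz = y_lathe time·Δb = 7 × (-6) = -42, so new z* = 1126 − 42 = 1084.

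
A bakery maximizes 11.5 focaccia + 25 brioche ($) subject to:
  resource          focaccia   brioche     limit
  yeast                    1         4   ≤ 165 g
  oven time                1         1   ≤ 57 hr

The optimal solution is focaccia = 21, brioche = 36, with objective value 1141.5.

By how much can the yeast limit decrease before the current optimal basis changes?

108

Binding constraints: yeast, oven time. The basis is B = [[1,4],[1,1]] with det -3.
Per unit decrease in yeast, x* moves by d = (0.3333, -0.3333).
The basis stays optimal until brioche reaches 0; allowable decrease = 108 g.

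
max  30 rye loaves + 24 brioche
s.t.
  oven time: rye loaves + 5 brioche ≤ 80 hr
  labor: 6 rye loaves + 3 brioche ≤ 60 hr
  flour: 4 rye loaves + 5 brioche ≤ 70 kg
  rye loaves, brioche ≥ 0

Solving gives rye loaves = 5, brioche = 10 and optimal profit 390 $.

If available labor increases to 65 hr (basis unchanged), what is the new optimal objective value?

405

Check each constraint at x*: oven time 55/80 (slack 25); labor 60/60 (tight); flour 70/70 (tight).
Since oven time is not tight, its dual is 0.
From A_Bᵀ y = c: 6·y_labor + 4·y_flour = 30; 3·y_labor + 5·y_flour = 24.
This yields shadow prices y_labor = 3, y_flour = 3.
Δz = y_labor·Δb = 3 × (5) = 15, so new z* = 390 + 15 = 405.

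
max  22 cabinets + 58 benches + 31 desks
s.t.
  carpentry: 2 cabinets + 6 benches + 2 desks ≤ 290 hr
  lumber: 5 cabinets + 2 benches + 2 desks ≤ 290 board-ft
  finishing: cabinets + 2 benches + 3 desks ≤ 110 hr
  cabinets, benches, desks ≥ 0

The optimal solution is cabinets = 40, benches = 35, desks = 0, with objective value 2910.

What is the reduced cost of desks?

-7

Check each constraint at x*: carpentry 290/290 (tight); lumber 270/290 (slack 20); finishing 110/110 (tight).
Slack constraints have shadow price 0 (complementary slackness).
Dual feasibility on the basic columns requires 2·y_carpentry + 1·y_finishing = 22, 6·y_carpentry + 2·y_finishing = 58.
→ y_carpentry = 7 and y_finishing = 8.
Reduced cost of desks: c₃ − yᵀa₃ = 31 − (7·2 + 8·3) = 31 − 38 = -7.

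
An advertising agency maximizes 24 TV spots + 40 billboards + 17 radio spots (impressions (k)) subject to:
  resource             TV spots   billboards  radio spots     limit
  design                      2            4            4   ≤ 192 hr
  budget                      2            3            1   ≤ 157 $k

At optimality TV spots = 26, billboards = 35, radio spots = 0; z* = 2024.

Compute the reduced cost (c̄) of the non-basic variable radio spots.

-7

Check each constraint at x*: design 192/192 (tight); budget 157/157 (tight).
Dual feasibility on the basic columns requires 2·y_design + 2·y_budget = 24, 4·y_design + 3·y_budget = 40.
This yields shadow prices y_design = 4, y_budget = 8.
Reduced cost of radio spots: c₃ − yᵀa₃ = 17 − (4·4 + 8·1) = 17 − 24 = -7.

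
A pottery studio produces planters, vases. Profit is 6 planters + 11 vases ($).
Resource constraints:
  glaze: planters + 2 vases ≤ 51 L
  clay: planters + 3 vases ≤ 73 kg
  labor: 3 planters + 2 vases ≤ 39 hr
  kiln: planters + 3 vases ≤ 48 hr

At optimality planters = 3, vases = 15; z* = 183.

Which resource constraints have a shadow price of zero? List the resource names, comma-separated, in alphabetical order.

clay, glaze

glaze: 33/51 (slack 18)
clay: 48/73 (slack 25)
labor: 39/39 (binding)
kiln: 48/48 (binding)
By complementary slackness, a constraint with positive slack has shadow price 0 → clay, glaze.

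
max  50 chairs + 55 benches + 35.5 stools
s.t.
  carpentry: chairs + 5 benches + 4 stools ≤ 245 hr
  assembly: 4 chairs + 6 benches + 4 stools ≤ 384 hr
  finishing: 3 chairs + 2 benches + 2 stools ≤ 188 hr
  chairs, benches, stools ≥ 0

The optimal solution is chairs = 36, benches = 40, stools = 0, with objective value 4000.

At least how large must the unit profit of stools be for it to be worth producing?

42

Binding: assembly and finishing. Non-binding: carpentry (9 unused).
By complementary slackness, y = 0 for the non-binding constraint.
Dual feasibility on the basic columns requires 4·y_assembly + 3·y_finishing = 50, 6·y_assembly + 2·y_finishing = 55.
→ y_assembly = 6.5 and y_finishing = 8.
stools enters the basis when its profit ≥ yᵀa₃ = 6.5·4 + 8·2 = 42.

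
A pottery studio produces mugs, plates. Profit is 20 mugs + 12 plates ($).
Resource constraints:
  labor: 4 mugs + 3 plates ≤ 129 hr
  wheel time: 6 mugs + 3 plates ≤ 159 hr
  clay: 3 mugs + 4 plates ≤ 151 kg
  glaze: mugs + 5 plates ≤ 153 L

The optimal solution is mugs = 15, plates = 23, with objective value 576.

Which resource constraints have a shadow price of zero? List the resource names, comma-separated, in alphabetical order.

clay, glaze

labor: 129/129 (binding)
wheel time: 159/159 (binding)
clay: 137/151 (slack 14)
glaze: 130/153 (slack 23)
By complementary slackness, a constraint with positive slack has shadow price 0 → clay, glaze.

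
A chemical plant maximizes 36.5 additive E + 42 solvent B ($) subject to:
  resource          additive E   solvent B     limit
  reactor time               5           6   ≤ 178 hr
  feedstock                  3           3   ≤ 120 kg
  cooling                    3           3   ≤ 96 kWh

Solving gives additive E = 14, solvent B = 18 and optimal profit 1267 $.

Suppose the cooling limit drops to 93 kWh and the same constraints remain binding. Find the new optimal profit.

At the optimum: reactor time uses 178 of 178 (binding); feedstock uses 96 of 120 (slack = 24); cooling uses 96 of 96 (binding).
By complementary slackness, y = 0 for the non-binding constraint.
Dual feasibility on the basic columns requires 5·y_reactor time + 3·y_cooling = 36.5, 6·y_reactor time + 3·y_cooling = 42.
Solving: y_reactor time = 5.5, y_cooling = 3.
Δz = y_cooling·Δb = 3 × (-3) = -9, so new z* = 1267 − 9 = 1258.

1258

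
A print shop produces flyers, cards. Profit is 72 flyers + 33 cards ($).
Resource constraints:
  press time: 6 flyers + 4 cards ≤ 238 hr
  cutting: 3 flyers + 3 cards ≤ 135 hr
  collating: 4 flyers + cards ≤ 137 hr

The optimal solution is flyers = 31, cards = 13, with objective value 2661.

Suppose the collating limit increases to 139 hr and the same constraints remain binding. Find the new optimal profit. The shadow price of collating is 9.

2679

Δb = 2, so new z* = 2661 + (9)·(2) = 2661 + 18 = 2679.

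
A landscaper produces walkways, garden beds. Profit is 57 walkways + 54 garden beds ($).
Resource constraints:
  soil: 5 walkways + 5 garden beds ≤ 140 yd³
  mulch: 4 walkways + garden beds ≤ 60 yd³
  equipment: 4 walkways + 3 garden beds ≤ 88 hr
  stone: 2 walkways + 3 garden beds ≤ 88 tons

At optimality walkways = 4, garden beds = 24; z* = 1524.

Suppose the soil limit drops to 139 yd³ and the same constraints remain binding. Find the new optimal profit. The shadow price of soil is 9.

Δb = -1, so new z* = 1524 + (9)·(-1) = 1524 − 9 = 1515.

1515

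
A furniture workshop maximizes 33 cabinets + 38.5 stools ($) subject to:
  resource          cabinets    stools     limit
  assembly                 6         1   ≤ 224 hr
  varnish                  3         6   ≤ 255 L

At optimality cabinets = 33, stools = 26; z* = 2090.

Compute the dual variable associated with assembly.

2.5

Both assembly and varnish are binding at x*.
The binding rows give the dual system: 6·y_assembly + 3·y_varnish = 33 and 1·y_assembly + 6·y_varnish = 38.5.
Solving: y_assembly = 2.5, y_varnish = 6.
Shadow price of assembly = 2.5.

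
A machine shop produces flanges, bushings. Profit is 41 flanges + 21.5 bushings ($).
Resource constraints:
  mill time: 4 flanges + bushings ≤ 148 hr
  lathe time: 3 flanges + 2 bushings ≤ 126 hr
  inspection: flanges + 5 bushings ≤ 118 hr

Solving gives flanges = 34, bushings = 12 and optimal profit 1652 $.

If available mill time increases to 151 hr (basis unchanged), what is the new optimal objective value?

1662.5

At the optimum: mill time uses 148 of 148 (binding); lathe time uses 126 of 126 (binding); inspection uses 94 of 118 (slack = 24).
Since inspection is not tight, its dual is 0.
From A_Bᵀ y = c: 4·y_mill time + 3·y_lathe time = 41; 1·y_mill time + 2·y_lathe time = 21.5.
→ y_mill time = 3.5 and y_lathe time = 9.
Δz = y_mill time·Δb = 3.5 × (3) = 10.5, so new z* = 1652 + 10.5 = 1662.5.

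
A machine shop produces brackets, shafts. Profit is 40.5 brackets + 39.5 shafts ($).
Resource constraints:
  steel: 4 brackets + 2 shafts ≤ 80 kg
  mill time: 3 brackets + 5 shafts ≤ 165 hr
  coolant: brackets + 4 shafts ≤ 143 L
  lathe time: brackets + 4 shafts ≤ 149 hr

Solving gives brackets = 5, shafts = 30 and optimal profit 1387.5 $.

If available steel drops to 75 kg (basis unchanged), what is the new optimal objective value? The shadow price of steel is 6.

Δb = -5, so new z* = 1387.5 + (6)·(-5) = 1387.5 − 30 = 1357.5.

1357.5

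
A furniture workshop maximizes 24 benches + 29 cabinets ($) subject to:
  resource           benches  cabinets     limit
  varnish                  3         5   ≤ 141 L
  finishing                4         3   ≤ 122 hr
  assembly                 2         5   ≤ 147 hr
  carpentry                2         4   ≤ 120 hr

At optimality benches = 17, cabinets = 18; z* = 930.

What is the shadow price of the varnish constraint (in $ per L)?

4

Binding: varnish and finishing. Non-binding: assembly (23 unused), carpentry (14 unused).
By complementary slackness, y = 0 for the non-binding constraints.
The binding rows give the dual system: 3·y_varnish + 4·y_finishing = 24 and 5·y_varnish + 3·y_finishing = 29.
Solving: y_varnish = 4, y_finishing = 3.
Shadow price of varnish = 4.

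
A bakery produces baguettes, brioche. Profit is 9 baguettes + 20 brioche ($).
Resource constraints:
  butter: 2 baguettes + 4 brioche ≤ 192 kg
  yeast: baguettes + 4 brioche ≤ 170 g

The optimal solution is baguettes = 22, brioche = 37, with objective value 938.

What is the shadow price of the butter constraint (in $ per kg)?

4

At the optimum: butter uses 192 of 192 (binding); yeast uses 170 of 170 (binding).
From A_Bᵀ y = c: 2·y_butter + 1·y_yeast = 9; 4·y_butter + 4·y_yeast = 20.
Solving: y_butter = 4, y_yeast = 1.
Shadow price of butter = 4.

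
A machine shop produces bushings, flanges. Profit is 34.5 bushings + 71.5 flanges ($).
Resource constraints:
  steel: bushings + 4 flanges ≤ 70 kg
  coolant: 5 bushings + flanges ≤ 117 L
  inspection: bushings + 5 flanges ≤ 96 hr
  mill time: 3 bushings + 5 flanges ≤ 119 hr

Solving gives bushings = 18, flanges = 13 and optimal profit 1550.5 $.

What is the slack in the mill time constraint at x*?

mill time used = 3·18 + 5·13 = 119; slack = 119 − 119 = 0.

0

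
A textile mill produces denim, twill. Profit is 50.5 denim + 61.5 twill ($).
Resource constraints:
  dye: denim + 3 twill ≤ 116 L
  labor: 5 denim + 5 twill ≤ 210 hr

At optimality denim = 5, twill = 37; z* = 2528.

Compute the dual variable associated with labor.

9

At the optimum: dye uses 116 of 116 (binding); labor uses 210 of 210 (binding).
Dual feasibility on the basic columns requires 1·y_dye + 5·y_labor = 50.5, 3·y_dye + 5·y_labor = 61.5.
This yields shadow prices y_dye = 5.5, y_labor = 9.
Shadow price of labor = 9.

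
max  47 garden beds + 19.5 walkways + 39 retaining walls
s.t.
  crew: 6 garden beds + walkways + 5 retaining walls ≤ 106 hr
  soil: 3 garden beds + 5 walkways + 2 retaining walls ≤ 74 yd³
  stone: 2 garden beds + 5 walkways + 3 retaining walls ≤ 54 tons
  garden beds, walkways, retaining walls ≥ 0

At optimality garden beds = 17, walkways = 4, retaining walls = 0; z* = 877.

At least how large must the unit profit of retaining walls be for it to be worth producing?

Check each constraint at x*: crew 106/106 (tight); soil 71/74 (slack 3); stone 54/54 (tight).
Since soil is not tight, its dual is 0.
The binding rows give the dual system: 6·y_crew + 2·y_stone = 47 and 1·y_crew + 5·y_stone = 19.5.
Solving: y_crew = 7, y_stone = 2.5.
retaining walls enters the basis when its profit ≥ yᵀa₃ = 7·5 + 2.5·3 = 42.5.

42.5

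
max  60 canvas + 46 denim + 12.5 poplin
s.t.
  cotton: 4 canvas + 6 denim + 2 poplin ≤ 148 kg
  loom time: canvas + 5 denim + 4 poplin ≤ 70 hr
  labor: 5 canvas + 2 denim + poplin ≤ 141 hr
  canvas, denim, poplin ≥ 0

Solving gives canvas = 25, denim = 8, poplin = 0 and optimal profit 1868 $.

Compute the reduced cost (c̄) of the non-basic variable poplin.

-5.5

At the optimum: cotton uses 148 of 148 (binding); loom time uses 65 of 70 (slack = 5); labor uses 141 of 141 (binding).
By complementary slackness, y = 0 for the non-binding constraint.
From A_Bᵀ y = c: 4·y_cotton + 5·y_labor = 60; 6·y_cotton + 2·y_labor = 46.
Solving: y_cotton = 5, y_labor = 8.
Reduced cost of poplin: c₃ − yᵀa₃ = 12.5 − (5·2 + 8·1) = 12.5 − 18 = -5.5.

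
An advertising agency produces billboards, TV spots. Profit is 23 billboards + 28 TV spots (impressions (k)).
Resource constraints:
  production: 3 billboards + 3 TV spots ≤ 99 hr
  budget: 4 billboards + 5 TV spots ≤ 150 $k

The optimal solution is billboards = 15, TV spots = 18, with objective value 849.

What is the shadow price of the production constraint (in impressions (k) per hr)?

Both production and budget are binding at x*.
Dual feasibility on the basic columns requires 3·y_production + 4·y_budget = 23, 3·y_production + 5·y_budget = 28.
Solving: y_production = 1, y_budget = 5.
Shadow price of production = 1.

1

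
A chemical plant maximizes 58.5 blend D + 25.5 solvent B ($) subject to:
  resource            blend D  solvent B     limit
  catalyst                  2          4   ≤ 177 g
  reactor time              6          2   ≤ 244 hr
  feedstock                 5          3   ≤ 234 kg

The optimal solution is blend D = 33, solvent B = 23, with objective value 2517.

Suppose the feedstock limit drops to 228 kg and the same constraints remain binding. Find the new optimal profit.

2490

Check each constraint at x*: catalyst 158/177 (slack 19); reactor time 244/244 (tight); feedstock 234/234 (tight).
Since catalyst is not tight, its dual is 0.
Dual feasibility on the basic columns requires 6·y_reactor time + 5·y_feedstock = 58.5, 2·y_reactor time + 3·y_feedstock = 25.5.
→ y_reactor time = 6 and y_feedstock = 4.5.
Δz = y_feedstock·Δb = 4.5 × (-6) = -27, so new z* = 2517 − 27 = 2490.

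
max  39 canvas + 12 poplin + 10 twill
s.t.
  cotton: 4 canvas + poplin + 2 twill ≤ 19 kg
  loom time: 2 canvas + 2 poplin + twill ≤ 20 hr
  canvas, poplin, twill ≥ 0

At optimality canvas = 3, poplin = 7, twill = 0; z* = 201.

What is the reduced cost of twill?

Check each constraint at x*: cotton 19/19 (tight); loom time 20/20 (tight).
The binding rows give the dual system: 4·y_cotton + 2·y_loom time = 39 and 1·y_cotton + 2·y_loom time = 12.
→ y_cotton = 9 and y_loom time = 1.5.
Reduced cost of twill: c₃ − yᵀa₃ = 10 − (9·2 + 1.5·1) = 10 − 19.5 = -9.5.

-9.5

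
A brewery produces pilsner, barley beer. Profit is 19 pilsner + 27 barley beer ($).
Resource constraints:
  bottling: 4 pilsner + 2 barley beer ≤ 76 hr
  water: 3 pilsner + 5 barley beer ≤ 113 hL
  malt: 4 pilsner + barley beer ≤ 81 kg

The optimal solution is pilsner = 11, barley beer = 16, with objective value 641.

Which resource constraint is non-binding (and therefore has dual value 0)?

malt

bottling: 76/76 (binding)
water: 113/113 (binding)
malt: 60/81 (slack 21)
By complementary slackness, a constraint with positive slack has shadow price 0 → malt.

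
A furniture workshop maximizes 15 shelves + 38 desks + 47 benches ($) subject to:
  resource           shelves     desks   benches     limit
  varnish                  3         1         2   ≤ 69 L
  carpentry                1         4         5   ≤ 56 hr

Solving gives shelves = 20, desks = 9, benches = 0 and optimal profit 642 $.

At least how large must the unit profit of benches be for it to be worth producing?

Check each constraint at x*: varnish 69/69 (tight); carpentry 56/56 (tight).
Dual feasibility on the basic columns requires 3·y_varnish + 1·y_carpentry = 15, 1·y_varnish + 4·y_carpentry = 38.
Solving: y_varnish = 2, y_carpentry = 9.
benches enters the basis when its profit ≥ yᵀa₃ = 2·2 + 9·5 = 49.

49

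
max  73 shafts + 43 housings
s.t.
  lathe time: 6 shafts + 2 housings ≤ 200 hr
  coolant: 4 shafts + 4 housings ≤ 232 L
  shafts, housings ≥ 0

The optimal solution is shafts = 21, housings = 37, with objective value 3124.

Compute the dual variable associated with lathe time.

7.5

At the optimum: lathe time uses 200 of 200 (binding); coolant uses 232 of 232 (binding).
Dual feasibility on the basic columns requires 6·y_lathe time + 4·y_coolant = 73, 2·y_lathe time + 4·y_coolant = 43.
Solving: y_lathe time = 7.5, y_coolant = 7.
Shadow price of lathe time = 7.5.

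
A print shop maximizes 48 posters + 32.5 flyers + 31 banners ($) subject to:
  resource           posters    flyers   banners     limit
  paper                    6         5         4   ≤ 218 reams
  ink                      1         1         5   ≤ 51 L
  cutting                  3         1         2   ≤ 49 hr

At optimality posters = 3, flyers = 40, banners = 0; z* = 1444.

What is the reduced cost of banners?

At the optimum: paper uses 218 of 218 (binding); ink uses 43 of 51 (slack = 8); cutting uses 49 of 49 (binding).
Since ink is not tight, its dual is 0.
The binding rows give the dual system: 6·y_paper + 3·y_cutting = 48 and 5·y_paper + 1·y_cutting = 32.5.
This yields shadow prices y_paper = 5.5, y_cutting = 5.
Reduced cost of banners: c₃ − yᵀa₃ = 31 − (5.5·4 + 5·2) = 31 − 32 = -1.

-1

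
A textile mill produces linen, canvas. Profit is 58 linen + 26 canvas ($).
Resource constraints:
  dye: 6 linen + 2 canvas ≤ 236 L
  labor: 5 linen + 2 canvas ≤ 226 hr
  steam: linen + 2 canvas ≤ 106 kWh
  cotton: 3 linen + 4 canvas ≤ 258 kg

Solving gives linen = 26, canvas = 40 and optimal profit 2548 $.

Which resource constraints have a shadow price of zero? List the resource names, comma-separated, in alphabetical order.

dye: 236/236 (binding)
labor: 210/226 (slack 16)
steam: 106/106 (binding)
cotton: 238/258 (slack 20)
By complementary slackness, a constraint with positive slack has shadow price 0 → cotton, labor.

cotton, labor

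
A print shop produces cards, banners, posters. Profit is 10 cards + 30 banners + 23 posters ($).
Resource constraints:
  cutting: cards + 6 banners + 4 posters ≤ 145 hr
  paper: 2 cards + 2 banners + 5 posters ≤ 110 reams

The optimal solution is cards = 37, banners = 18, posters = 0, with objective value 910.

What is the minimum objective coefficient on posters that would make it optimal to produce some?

Check each constraint at x*: cutting 145/145 (tight); paper 110/110 (tight).
From A_Bᵀ y = c: 1·y_cutting + 2·y_paper = 10; 6·y_cutting + 2·y_paper = 30.
Solving: y_cutting = 4, y_paper = 3.
posters enters the basis when its profit ≥ yᵀa₃ = 4·4 + 3·5 = 31.

31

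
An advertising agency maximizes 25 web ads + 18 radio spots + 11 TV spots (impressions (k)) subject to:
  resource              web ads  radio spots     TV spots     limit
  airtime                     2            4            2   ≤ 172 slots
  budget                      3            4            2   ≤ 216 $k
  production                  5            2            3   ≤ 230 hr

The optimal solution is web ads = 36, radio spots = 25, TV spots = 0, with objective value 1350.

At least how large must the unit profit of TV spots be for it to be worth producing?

Binding: airtime and production. Non-binding: budget (8 unused).
Slack constraints have shadow price 0 (complementary slackness).
Dual feasibility on the basic columns requires 2·y_airtime + 5·y_production = 25, 4·y_airtime + 2·y_production = 18.
→ y_airtime = 2.5 and y_production = 4.
TV spots enters the basis when its profit ≥ yᵀa₃ = 2.5·2 + 4·3 = 17.

17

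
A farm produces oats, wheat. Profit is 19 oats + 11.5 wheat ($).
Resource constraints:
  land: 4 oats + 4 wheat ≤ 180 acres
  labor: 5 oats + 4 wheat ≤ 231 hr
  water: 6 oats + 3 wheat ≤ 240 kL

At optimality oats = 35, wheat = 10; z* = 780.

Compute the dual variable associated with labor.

0

Binding: land and water. Non-binding: labor (16 unused).
Slack constraints have shadow price 0 (complementary slackness).
The binding rows give the dual system: 4·y_land + 6·y_water = 19 and 4·y_land + 3·y_water = 11.5.
This yields shadow prices y_land = 1, y_water = 2.5.
Shadow price of labor = 0.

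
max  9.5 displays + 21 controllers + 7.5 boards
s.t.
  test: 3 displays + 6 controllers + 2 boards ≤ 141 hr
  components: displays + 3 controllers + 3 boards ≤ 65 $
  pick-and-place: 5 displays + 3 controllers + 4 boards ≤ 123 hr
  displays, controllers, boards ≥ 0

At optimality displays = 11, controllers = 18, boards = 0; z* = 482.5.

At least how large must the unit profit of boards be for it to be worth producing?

Binding: test and components. Non-binding: pick-and-place (14 unused).
By complementary slackness, y = 0 for the non-binding constraint.
Dual feasibility on the basic columns requires 3·y_test + 1·y_components = 9.5, 6·y_test + 3·y_components = 21.
Solving: y_test = 2.5, y_components = 2.
boards enters the basis when its profit ≥ yᵀa₃ = 2.5·2 + 2·3 = 11.

11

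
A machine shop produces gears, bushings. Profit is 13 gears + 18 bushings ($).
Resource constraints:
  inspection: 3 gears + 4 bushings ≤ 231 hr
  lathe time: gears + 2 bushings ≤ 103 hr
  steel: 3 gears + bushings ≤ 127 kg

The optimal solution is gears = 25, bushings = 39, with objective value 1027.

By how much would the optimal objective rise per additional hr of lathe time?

1

Check each constraint at x*: inspection 231/231 (tight); lathe time 103/103 (tight); steel 114/127 (slack 13).
Since steel is not tight, its dual is 0.
The binding rows give the dual system: 3·y_inspection + 1·y_lathe time = 13 and 4·y_inspection + 2·y_lathe time = 18.
This yields shadow prices y_inspection = 4, y_lathe time = 1.
Shadow price of lathe time = 1.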